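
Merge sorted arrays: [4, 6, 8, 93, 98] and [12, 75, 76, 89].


Take 4 from A
Take 6 from A
Take 8 from A
Take 12 from B
Take 75 from B
Take 76 from B
Take 89 from B

Merged: [4, 6, 8, 12, 75, 76, 89, 93, 98]


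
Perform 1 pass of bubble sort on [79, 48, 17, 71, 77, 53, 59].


Initial: [79, 48, 17, 71, 77, 53, 59]
Pass 1: [48, 17, 71, 77, 53, 59, 79] (6 swaps)

After 1 pass: [48, 17, 71, 77, 53, 59, 79]


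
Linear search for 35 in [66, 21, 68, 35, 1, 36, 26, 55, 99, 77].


i=0: 66!=35
i=1: 21!=35
i=2: 68!=35
i=3: 35==35 found!

Found at 3, 4 comps


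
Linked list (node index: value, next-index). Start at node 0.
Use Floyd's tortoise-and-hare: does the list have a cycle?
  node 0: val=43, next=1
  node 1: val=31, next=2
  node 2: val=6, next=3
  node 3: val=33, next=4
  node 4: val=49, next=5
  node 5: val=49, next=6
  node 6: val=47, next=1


Floyd's tortoise (slow, +1) and hare (fast, +2):
  init: slow=0, fast=0
  step 1: slow=1, fast=2
  step 2: slow=2, fast=4
  step 3: slow=3, fast=6
  step 4: slow=4, fast=2
  step 5: slow=5, fast=4
  step 6: slow=6, fast=6
  slow == fast at node 6: cycle detected

Cycle: yes


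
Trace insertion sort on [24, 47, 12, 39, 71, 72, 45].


Initial: [24, 47, 12, 39, 71, 72, 45]
Insert 47: [24, 47, 12, 39, 71, 72, 45]
Insert 12: [12, 24, 47, 39, 71, 72, 45]
Insert 39: [12, 24, 39, 47, 71, 72, 45]
Insert 71: [12, 24, 39, 47, 71, 72, 45]
Insert 72: [12, 24, 39, 47, 71, 72, 45]
Insert 45: [12, 24, 39, 45, 47, 71, 72]

Sorted: [12, 24, 39, 45, 47, 71, 72]


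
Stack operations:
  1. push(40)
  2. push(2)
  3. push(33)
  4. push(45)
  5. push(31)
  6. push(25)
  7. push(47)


push(40) -> [40]
push(2) -> [40, 2]
push(33) -> [40, 2, 33]
push(45) -> [40, 2, 33, 45]
push(31) -> [40, 2, 33, 45, 31]
push(25) -> [40, 2, 33, 45, 31, 25]
push(47) -> [40, 2, 33, 45, 31, 25, 47]

Final stack: [40, 2, 33, 45, 31, 25, 47]


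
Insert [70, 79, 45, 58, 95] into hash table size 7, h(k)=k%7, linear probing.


Insert 70: h=0 -> slot 0
Insert 79: h=2 -> slot 2
Insert 45: h=3 -> slot 3
Insert 58: h=2, 2 probes -> slot 4
Insert 95: h=4, 1 probes -> slot 5

Table: [70, None, 79, 45, 58, 95, None]


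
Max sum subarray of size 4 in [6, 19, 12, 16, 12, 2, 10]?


[0:4]: 53
[1:5]: 59
[2:6]: 42
[3:7]: 40

Max: 59 at [1:5]


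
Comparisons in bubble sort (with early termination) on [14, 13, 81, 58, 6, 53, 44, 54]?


Algorithm: bubble sort (with early termination)
Input: [14, 13, 81, 58, 6, 53, 44, 54]
Sorted: [6, 13, 14, 44, 53, 54, 58, 81]

25


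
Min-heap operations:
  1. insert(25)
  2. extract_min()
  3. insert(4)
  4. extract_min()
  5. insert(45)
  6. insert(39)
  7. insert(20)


insert(25) -> [25]
extract_min()->25, []
insert(4) -> [4]
extract_min()->4, []
insert(45) -> [45]
insert(39) -> [39, 45]
insert(20) -> [20, 45, 39]

Final heap: [20, 45, 39]


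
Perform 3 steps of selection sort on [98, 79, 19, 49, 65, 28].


Initial: [98, 79, 19, 49, 65, 28]
Step 1: min=19 at 2
  Swap: [19, 79, 98, 49, 65, 28]
Step 2: min=28 at 5
  Swap: [19, 28, 98, 49, 65, 79]
Step 3: min=49 at 3
  Swap: [19, 28, 49, 98, 65, 79]

After 3 steps: [19, 28, 49, 98, 65, 79]


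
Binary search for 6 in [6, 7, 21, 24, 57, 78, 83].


Step 1: lo=0, hi=6, mid=3, val=24
Step 2: lo=0, hi=2, mid=1, val=7
Step 3: lo=0, hi=0, mid=0, val=6

Found at index 0


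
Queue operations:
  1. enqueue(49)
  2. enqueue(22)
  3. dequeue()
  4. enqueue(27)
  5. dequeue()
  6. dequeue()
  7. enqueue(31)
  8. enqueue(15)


enqueue(49) -> [49]
enqueue(22) -> [49, 22]
dequeue()->49, [22]
enqueue(27) -> [22, 27]
dequeue()->22, [27]
dequeue()->27, []
enqueue(31) -> [31]
enqueue(15) -> [31, 15]

Final queue: [31, 15]


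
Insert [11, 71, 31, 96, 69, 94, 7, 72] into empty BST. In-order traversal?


Insert 11: root
Insert 71: R from 11
Insert 31: R from 11 -> L from 71
Insert 96: R from 11 -> R from 71
Insert 69: R from 11 -> L from 71 -> R from 31
Insert 94: R from 11 -> R from 71 -> L from 96
Insert 7: L from 11
Insert 72: R from 11 -> R from 71 -> L from 96 -> L from 94

In-order: [7, 11, 31, 69, 71, 72, 94, 96]


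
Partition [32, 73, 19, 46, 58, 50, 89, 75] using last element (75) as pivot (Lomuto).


Pivot: 75
  32 <= 75: advance i (no swap)
  73 <= 75: advance i (no swap)
  19 <= 75: advance i (no swap)
  46 <= 75: advance i (no swap)
  58 <= 75: advance i (no swap)
  50 <= 75: advance i (no swap)
Place pivot at 6: [32, 73, 19, 46, 58, 50, 75, 89]

Partitioned: [32, 73, 19, 46, 58, 50, 75, 89]


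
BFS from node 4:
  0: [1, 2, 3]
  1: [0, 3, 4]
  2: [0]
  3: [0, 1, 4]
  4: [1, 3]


Visit 4, enqueue [1, 3]
Visit 1, enqueue [0]
Visit 3, enqueue []
Visit 0, enqueue [2]
Visit 2, enqueue []

BFS order: [4, 1, 3, 0, 2]


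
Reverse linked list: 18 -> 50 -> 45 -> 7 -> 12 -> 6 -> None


Step 1: curr=18, set curr.next=prev(None) | reversed so far: 18
Step 2: curr=50, set curr.next=prev(18) | reversed so far: 50 -> 18
Step 3: curr=45, set curr.next=prev(50) | reversed so far: 45 -> 50 -> 18
Step 4: curr=7, set curr.next=prev(45) | reversed so far: 7 -> 45 -> 50 -> 18
Step 5: curr=12, set curr.next=prev(7) | reversed so far: 12 -> 7 -> 45 -> 50 -> 18
Step 6: curr=6, set curr.next=prev(12) | reversed so far: 6 -> 12 -> 7 -> 45 -> 50 -> 18

6 -> 12 -> 7 -> 45 -> 50 -> 18 -> None


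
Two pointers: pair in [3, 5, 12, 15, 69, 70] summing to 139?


lo=0(3)+hi=5(70)=73
lo=1(5)+hi=5(70)=75
lo=2(12)+hi=5(70)=82
lo=3(15)+hi=5(70)=85
lo=4(69)+hi=5(70)=139

Yes: 69+70=139


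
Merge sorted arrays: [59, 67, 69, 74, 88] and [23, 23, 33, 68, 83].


Take 23 from B
Take 23 from B
Take 33 from B
Take 59 from A
Take 67 from A
Take 68 from B
Take 69 from A
Take 74 from A
Take 83 from B

Merged: [23, 23, 33, 59, 67, 68, 69, 74, 83, 88]


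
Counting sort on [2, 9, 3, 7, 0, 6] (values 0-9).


Input: [2, 9, 3, 7, 0, 6]
Counts: [1, 0, 1, 1, 0, 0, 1, 1, 0, 1]

Sorted: [0, 2, 3, 6, 7, 9]


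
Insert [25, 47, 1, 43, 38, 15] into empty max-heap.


Insert 25: [25]
Insert 47: [47, 25]
Insert 1: [47, 25, 1]
Insert 43: [47, 43, 1, 25]
Insert 38: [47, 43, 1, 25, 38]
Insert 15: [47, 43, 15, 25, 38, 1]

Final heap: [47, 43, 15, 25, 38, 1]


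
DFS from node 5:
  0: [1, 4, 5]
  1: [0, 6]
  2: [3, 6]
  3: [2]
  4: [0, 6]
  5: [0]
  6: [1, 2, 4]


Visit 5, push [0]
Visit 0, push [4, 1]
Visit 1, push [6]
Visit 6, push [4, 2]
Visit 2, push [3]
Visit 3, push []
Visit 4, push []

DFS order: [5, 0, 1, 6, 2, 3, 4]


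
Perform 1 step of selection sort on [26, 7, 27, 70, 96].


Initial: [26, 7, 27, 70, 96]
Step 1: min=7 at 1
  Swap: [7, 26, 27, 70, 96]

After 1 step: [7, 26, 27, 70, 96]


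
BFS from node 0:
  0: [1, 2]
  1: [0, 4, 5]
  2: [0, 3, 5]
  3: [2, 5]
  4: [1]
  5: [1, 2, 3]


Visit 0, enqueue [1, 2]
Visit 1, enqueue [4, 5]
Visit 2, enqueue [3]
Visit 4, enqueue []
Visit 5, enqueue []
Visit 3, enqueue []

BFS order: [0, 1, 2, 4, 5, 3]


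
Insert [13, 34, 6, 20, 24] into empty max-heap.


Insert 13: [13]
Insert 34: [34, 13]
Insert 6: [34, 13, 6]
Insert 20: [34, 20, 6, 13]
Insert 24: [34, 24, 6, 13, 20]

Final heap: [34, 24, 6, 13, 20]


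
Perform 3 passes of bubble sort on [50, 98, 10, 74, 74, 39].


Initial: [50, 98, 10, 74, 74, 39]
Pass 1: [50, 10, 74, 74, 39, 98] (4 swaps)
Pass 2: [10, 50, 74, 39, 74, 98] (2 swaps)
Pass 3: [10, 50, 39, 74, 74, 98] (1 swaps)

After 3 passes: [10, 50, 39, 74, 74, 98]


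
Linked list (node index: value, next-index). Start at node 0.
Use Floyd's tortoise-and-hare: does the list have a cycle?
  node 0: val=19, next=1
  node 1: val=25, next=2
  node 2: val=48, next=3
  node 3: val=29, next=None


Floyd's tortoise (slow, +1) and hare (fast, +2):
  init: slow=0, fast=0
  step 1: slow=1, fast=2
  step 2: fast 2->3->None, no cycle

Cycle: no


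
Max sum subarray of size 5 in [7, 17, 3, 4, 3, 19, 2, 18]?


[0:5]: 34
[1:6]: 46
[2:7]: 31
[3:8]: 46

Max: 46 at [1:6]


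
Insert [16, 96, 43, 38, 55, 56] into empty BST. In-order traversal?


Insert 16: root
Insert 96: R from 16
Insert 43: R from 16 -> L from 96
Insert 38: R from 16 -> L from 96 -> L from 43
Insert 55: R from 16 -> L from 96 -> R from 43
Insert 56: R from 16 -> L from 96 -> R from 43 -> R from 55

In-order: [16, 38, 43, 55, 56, 96]


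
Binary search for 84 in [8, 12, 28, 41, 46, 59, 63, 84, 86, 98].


Step 1: lo=0, hi=9, mid=4, val=46
Step 2: lo=5, hi=9, mid=7, val=84

Found at index 7


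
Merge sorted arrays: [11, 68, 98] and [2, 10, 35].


Take 2 from B
Take 10 from B
Take 11 from A
Take 35 from B

Merged: [2, 10, 11, 35, 68, 98]


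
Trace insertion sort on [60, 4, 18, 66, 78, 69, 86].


Initial: [60, 4, 18, 66, 78, 69, 86]
Insert 4: [4, 60, 18, 66, 78, 69, 86]
Insert 18: [4, 18, 60, 66, 78, 69, 86]
Insert 66: [4, 18, 60, 66, 78, 69, 86]
Insert 78: [4, 18, 60, 66, 78, 69, 86]
Insert 69: [4, 18, 60, 66, 69, 78, 86]
Insert 86: [4, 18, 60, 66, 69, 78, 86]

Sorted: [4, 18, 60, 66, 69, 78, 86]


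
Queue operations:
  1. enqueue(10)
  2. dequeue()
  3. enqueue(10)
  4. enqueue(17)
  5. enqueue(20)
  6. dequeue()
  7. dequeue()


enqueue(10) -> [10]
dequeue()->10, []
enqueue(10) -> [10]
enqueue(17) -> [10, 17]
enqueue(20) -> [10, 17, 20]
dequeue()->10, [17, 20]
dequeue()->17, [20]

Final queue: [20]


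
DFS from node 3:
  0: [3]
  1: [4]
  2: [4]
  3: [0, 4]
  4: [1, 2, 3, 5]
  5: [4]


Visit 3, push [4, 0]
Visit 0, push []
Visit 4, push [5, 2, 1]
Visit 1, push []
Visit 2, push []
Visit 5, push []

DFS order: [3, 0, 4, 1, 2, 5]


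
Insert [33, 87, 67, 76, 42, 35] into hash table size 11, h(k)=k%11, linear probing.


Insert 33: h=0 -> slot 0
Insert 87: h=10 -> slot 10
Insert 67: h=1 -> slot 1
Insert 76: h=10, 3 probes -> slot 2
Insert 42: h=9 -> slot 9
Insert 35: h=2, 1 probes -> slot 3

Table: [33, 67, 76, 35, None, None, None, None, None, 42, 87]


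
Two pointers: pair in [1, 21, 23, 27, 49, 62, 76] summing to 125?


lo=0(1)+hi=6(76)=77
lo=1(21)+hi=6(76)=97
lo=2(23)+hi=6(76)=99
lo=3(27)+hi=6(76)=103
lo=4(49)+hi=6(76)=125

Yes: 49+76=125


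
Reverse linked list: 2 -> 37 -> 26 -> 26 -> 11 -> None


Step 1: curr=2, set curr.next=prev(None) | reversed so far: 2
Step 2: curr=37, set curr.next=prev(2) | reversed so far: 37 -> 2
Step 3: curr=26, set curr.next=prev(37) | reversed so far: 26 -> 37 -> 2
Step 4: curr=26, set curr.next=prev(26) | reversed so far: 26 -> 26 -> 37 -> 2
Step 5: curr=11, set curr.next=prev(26) | reversed so far: 11 -> 26 -> 26 -> 37 -> 2

11 -> 26 -> 26 -> 37 -> 2 -> None


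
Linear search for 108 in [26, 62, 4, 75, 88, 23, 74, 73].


i=0: 26!=108
i=1: 62!=108
i=2: 4!=108
i=3: 75!=108
i=4: 88!=108
i=5: 23!=108
i=6: 74!=108
i=7: 73!=108

Not found, 8 comps


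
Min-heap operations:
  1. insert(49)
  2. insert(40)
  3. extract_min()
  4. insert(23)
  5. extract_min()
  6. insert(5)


insert(49) -> [49]
insert(40) -> [40, 49]
extract_min()->40, [49]
insert(23) -> [23, 49]
extract_min()->23, [49]
insert(5) -> [5, 49]

Final heap: [5, 49]


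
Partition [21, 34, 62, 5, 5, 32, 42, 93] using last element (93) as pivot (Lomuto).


Pivot: 93
  21 <= 93: advance i (no swap)
  34 <= 93: advance i (no swap)
  62 <= 93: advance i (no swap)
  5 <= 93: advance i (no swap)
  5 <= 93: advance i (no swap)
  32 <= 93: advance i (no swap)
  42 <= 93: advance i (no swap)
Place pivot at 7: [21, 34, 62, 5, 5, 32, 42, 93]

Partitioned: [21, 34, 62, 5, 5, 32, 42, 93]


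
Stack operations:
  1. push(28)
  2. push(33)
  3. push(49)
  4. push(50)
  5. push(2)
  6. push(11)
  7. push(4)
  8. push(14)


push(28) -> [28]
push(33) -> [28, 33]
push(49) -> [28, 33, 49]
push(50) -> [28, 33, 49, 50]
push(2) -> [28, 33, 49, 50, 2]
push(11) -> [28, 33, 49, 50, 2, 11]
push(4) -> [28, 33, 49, 50, 2, 11, 4]
push(14) -> [28, 33, 49, 50, 2, 11, 4, 14]

Final stack: [28, 33, 49, 50, 2, 11, 4, 14]


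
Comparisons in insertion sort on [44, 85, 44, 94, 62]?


Algorithm: insertion sort
Input: [44, 85, 44, 94, 62]
Sorted: [44, 44, 62, 85, 94]

7


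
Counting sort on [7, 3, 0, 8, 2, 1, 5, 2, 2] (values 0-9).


Input: [7, 3, 0, 8, 2, 1, 5, 2, 2]
Counts: [1, 1, 3, 1, 0, 1, 0, 1, 1, 0]

Sorted: [0, 1, 2, 2, 2, 3, 5, 7, 8]


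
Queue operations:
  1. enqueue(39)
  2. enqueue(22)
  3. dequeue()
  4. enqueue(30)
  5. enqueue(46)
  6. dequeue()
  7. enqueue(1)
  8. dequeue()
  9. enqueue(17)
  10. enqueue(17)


enqueue(39) -> [39]
enqueue(22) -> [39, 22]
dequeue()->39, [22]
enqueue(30) -> [22, 30]
enqueue(46) -> [22, 30, 46]
dequeue()->22, [30, 46]
enqueue(1) -> [30, 46, 1]
dequeue()->30, [46, 1]
enqueue(17) -> [46, 1, 17]
enqueue(17) -> [46, 1, 17, 17]

Final queue: [46, 1, 17, 17]


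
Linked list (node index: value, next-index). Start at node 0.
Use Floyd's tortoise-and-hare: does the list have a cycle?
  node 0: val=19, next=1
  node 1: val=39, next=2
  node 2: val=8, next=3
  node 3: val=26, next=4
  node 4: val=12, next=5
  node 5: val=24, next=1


Floyd's tortoise (slow, +1) and hare (fast, +2):
  init: slow=0, fast=0
  step 1: slow=1, fast=2
  step 2: slow=2, fast=4
  step 3: slow=3, fast=1
  step 4: slow=4, fast=3
  step 5: slow=5, fast=5
  slow == fast at node 5: cycle detected

Cycle: yes


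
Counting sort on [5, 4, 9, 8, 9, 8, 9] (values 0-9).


Input: [5, 4, 9, 8, 9, 8, 9]
Counts: [0, 0, 0, 0, 1, 1, 0, 0, 2, 3]

Sorted: [4, 5, 8, 8, 9, 9, 9]


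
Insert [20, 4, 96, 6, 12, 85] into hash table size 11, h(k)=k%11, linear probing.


Insert 20: h=9 -> slot 9
Insert 4: h=4 -> slot 4
Insert 96: h=8 -> slot 8
Insert 6: h=6 -> slot 6
Insert 12: h=1 -> slot 1
Insert 85: h=8, 2 probes -> slot 10

Table: [None, 12, None, None, 4, None, 6, None, 96, 20, 85]


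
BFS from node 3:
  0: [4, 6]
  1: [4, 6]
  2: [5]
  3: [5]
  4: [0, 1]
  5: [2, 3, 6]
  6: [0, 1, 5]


Visit 3, enqueue [5]
Visit 5, enqueue [2, 6]
Visit 2, enqueue []
Visit 6, enqueue [0, 1]
Visit 0, enqueue [4]
Visit 1, enqueue []
Visit 4, enqueue []

BFS order: [3, 5, 2, 6, 0, 1, 4]


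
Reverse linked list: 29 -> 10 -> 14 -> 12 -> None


Step 1: curr=29, set curr.next=prev(None) | reversed so far: 29
Step 2: curr=10, set curr.next=prev(29) | reversed so far: 10 -> 29
Step 3: curr=14, set curr.next=prev(10) | reversed so far: 14 -> 10 -> 29
Step 4: curr=12, set curr.next=prev(14) | reversed so far: 12 -> 14 -> 10 -> 29

12 -> 14 -> 10 -> 29 -> None


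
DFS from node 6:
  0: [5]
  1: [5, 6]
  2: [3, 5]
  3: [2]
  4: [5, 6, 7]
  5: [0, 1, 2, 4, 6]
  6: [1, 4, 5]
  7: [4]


Visit 6, push [5, 4, 1]
Visit 1, push [5]
Visit 5, push [4, 2, 0]
Visit 0, push []
Visit 2, push [3]
Visit 3, push []
Visit 4, push [7]
Visit 7, push []

DFS order: [6, 1, 5, 0, 2, 3, 4, 7]


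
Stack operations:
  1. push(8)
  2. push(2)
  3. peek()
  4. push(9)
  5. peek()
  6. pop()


push(8) -> [8]
push(2) -> [8, 2]
peek()->2
push(9) -> [8, 2, 9]
peek()->9
pop()->9, [8, 2]

Final stack: [8, 2]


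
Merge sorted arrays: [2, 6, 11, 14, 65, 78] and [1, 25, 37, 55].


Take 1 from B
Take 2 from A
Take 6 from A
Take 11 from A
Take 14 from A
Take 25 from B
Take 37 from B
Take 55 from B

Merged: [1, 2, 6, 11, 14, 25, 37, 55, 65, 78]


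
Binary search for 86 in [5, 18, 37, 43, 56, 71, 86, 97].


Step 1: lo=0, hi=7, mid=3, val=43
Step 2: lo=4, hi=7, mid=5, val=71
Step 3: lo=6, hi=7, mid=6, val=86

Found at index 6


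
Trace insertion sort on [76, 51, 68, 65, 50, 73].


Initial: [76, 51, 68, 65, 50, 73]
Insert 51: [51, 76, 68, 65, 50, 73]
Insert 68: [51, 68, 76, 65, 50, 73]
Insert 65: [51, 65, 68, 76, 50, 73]
Insert 50: [50, 51, 65, 68, 76, 73]
Insert 73: [50, 51, 65, 68, 73, 76]

Sorted: [50, 51, 65, 68, 73, 76]


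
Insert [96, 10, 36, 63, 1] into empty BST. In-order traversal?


Insert 96: root
Insert 10: L from 96
Insert 36: L from 96 -> R from 10
Insert 63: L from 96 -> R from 10 -> R from 36
Insert 1: L from 96 -> L from 10

In-order: [1, 10, 36, 63, 96]


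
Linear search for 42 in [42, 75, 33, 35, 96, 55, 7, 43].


i=0: 42==42 found!

Found at 0, 1 comps


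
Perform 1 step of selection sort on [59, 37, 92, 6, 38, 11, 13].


Initial: [59, 37, 92, 6, 38, 11, 13]
Step 1: min=6 at 3
  Swap: [6, 37, 92, 59, 38, 11, 13]

After 1 step: [6, 37, 92, 59, 38, 11, 13]


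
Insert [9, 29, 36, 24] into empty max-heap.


Insert 9: [9]
Insert 29: [29, 9]
Insert 36: [36, 9, 29]
Insert 24: [36, 24, 29, 9]

Final heap: [36, 24, 29, 9]


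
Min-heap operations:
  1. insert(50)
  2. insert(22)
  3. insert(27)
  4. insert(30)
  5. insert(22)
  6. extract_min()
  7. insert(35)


insert(50) -> [50]
insert(22) -> [22, 50]
insert(27) -> [22, 50, 27]
insert(30) -> [22, 30, 27, 50]
insert(22) -> [22, 22, 27, 50, 30]
extract_min()->22, [22, 30, 27, 50]
insert(35) -> [22, 30, 27, 50, 35]

Final heap: [22, 30, 27, 50, 35]


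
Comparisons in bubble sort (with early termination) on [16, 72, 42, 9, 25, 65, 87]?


Algorithm: bubble sort (with early termination)
Input: [16, 72, 42, 9, 25, 65, 87]
Sorted: [9, 16, 25, 42, 65, 72, 87]

18


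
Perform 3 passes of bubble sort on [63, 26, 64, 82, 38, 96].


Initial: [63, 26, 64, 82, 38, 96]
Pass 1: [26, 63, 64, 38, 82, 96] (2 swaps)
Pass 2: [26, 63, 38, 64, 82, 96] (1 swaps)
Pass 3: [26, 38, 63, 64, 82, 96] (1 swaps)

After 3 passes: [26, 38, 63, 64, 82, 96]


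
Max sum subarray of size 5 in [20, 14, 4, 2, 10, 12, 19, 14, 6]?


[0:5]: 50
[1:6]: 42
[2:7]: 47
[3:8]: 57
[4:9]: 61

Max: 61 at [4:9]


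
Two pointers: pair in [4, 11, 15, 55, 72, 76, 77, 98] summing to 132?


lo=0(4)+hi=7(98)=102
lo=1(11)+hi=7(98)=109
lo=2(15)+hi=7(98)=113
lo=3(55)+hi=7(98)=153
lo=3(55)+hi=6(77)=132

Yes: 55+77=132


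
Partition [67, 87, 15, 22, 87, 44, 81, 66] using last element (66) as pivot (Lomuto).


Pivot: 66
  15 <= 66: swap -> [15, 87, 67, 22, 87, 44, 81, 66]
  22 <= 66: swap -> [15, 22, 67, 87, 87, 44, 81, 66]
  44 <= 66: swap -> [15, 22, 44, 87, 87, 67, 81, 66]
Place pivot at 3: [15, 22, 44, 66, 87, 67, 81, 87]

Partitioned: [15, 22, 44, 66, 87, 67, 81, 87]


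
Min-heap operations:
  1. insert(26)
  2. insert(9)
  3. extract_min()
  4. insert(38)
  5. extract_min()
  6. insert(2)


insert(26) -> [26]
insert(9) -> [9, 26]
extract_min()->9, [26]
insert(38) -> [26, 38]
extract_min()->26, [38]
insert(2) -> [2, 38]

Final heap: [2, 38]


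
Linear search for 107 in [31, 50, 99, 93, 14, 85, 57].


i=0: 31!=107
i=1: 50!=107
i=2: 99!=107
i=3: 93!=107
i=4: 14!=107
i=5: 85!=107
i=6: 57!=107

Not found, 7 comps


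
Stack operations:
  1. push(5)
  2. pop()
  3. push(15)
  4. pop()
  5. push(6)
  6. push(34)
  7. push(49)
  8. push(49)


push(5) -> [5]
pop()->5, []
push(15) -> [15]
pop()->15, []
push(6) -> [6]
push(34) -> [6, 34]
push(49) -> [6, 34, 49]
push(49) -> [6, 34, 49, 49]

Final stack: [6, 34, 49, 49]


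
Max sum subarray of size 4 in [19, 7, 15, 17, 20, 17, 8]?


[0:4]: 58
[1:5]: 59
[2:6]: 69
[3:7]: 62

Max: 69 at [2:6]


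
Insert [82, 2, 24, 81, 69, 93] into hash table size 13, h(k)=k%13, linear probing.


Insert 82: h=4 -> slot 4
Insert 2: h=2 -> slot 2
Insert 24: h=11 -> slot 11
Insert 81: h=3 -> slot 3
Insert 69: h=4, 1 probes -> slot 5
Insert 93: h=2, 4 probes -> slot 6

Table: [None, None, 2, 81, 82, 69, 93, None, None, None, None, 24, None]


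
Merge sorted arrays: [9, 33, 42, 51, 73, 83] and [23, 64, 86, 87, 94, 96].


Take 9 from A
Take 23 from B
Take 33 from A
Take 42 from A
Take 51 from A
Take 64 from B
Take 73 from A
Take 83 from A

Merged: [9, 23, 33, 42, 51, 64, 73, 83, 86, 87, 94, 96]


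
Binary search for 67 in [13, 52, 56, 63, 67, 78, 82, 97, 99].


Step 1: lo=0, hi=8, mid=4, val=67

Found at index 4


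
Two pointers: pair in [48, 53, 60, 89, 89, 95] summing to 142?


lo=0(48)+hi=5(95)=143
lo=0(48)+hi=4(89)=137
lo=1(53)+hi=4(89)=142

Yes: 53+89=142


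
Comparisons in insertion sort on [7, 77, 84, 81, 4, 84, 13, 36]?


Algorithm: insertion sort
Input: [7, 77, 84, 81, 4, 84, 13, 36]
Sorted: [4, 7, 13, 36, 77, 81, 84, 84]

19


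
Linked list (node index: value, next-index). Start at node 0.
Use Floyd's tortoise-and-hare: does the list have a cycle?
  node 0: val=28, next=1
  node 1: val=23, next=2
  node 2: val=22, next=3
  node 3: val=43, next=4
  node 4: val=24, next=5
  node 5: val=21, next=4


Floyd's tortoise (slow, +1) and hare (fast, +2):
  init: slow=0, fast=0
  step 1: slow=1, fast=2
  step 2: slow=2, fast=4
  step 3: slow=3, fast=4
  step 4: slow=4, fast=4
  slow == fast at node 4: cycle detected

Cycle: yes


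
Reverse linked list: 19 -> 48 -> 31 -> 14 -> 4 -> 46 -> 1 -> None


Step 1: curr=19, set curr.next=prev(None) | reversed so far: 19
Step 2: curr=48, set curr.next=prev(19) | reversed so far: 48 -> 19
Step 3: curr=31, set curr.next=prev(48) | reversed so far: 31 -> 48 -> 19
Step 4: curr=14, set curr.next=prev(31) | reversed so far: 14 -> 31 -> 48 -> 19
Step 5: curr=4, set curr.next=prev(14) | reversed so far: 4 -> 14 -> 31 -> 48 -> 19
Step 6: curr=46, set curr.next=prev(4) | reversed so far: 46 -> 4 -> 14 -> 31 -> 48 -> 19
Step 7: curr=1, set curr.next=prev(46) | reversed so far: 1 -> 46 -> 4 -> 14 -> 31 -> 48 -> 19

1 -> 46 -> 4 -> 14 -> 31 -> 48 -> 19 -> None


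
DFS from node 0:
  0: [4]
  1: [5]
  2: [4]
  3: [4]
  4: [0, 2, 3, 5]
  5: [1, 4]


Visit 0, push [4]
Visit 4, push [5, 3, 2]
Visit 2, push []
Visit 3, push []
Visit 5, push [1]
Visit 1, push []

DFS order: [0, 4, 2, 3, 5, 1]


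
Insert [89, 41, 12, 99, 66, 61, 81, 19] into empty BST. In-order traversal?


Insert 89: root
Insert 41: L from 89
Insert 12: L from 89 -> L from 41
Insert 99: R from 89
Insert 66: L from 89 -> R from 41
Insert 61: L from 89 -> R from 41 -> L from 66
Insert 81: L from 89 -> R from 41 -> R from 66
Insert 19: L from 89 -> L from 41 -> R from 12

In-order: [12, 19, 41, 61, 66, 81, 89, 99]


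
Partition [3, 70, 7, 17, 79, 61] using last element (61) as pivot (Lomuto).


Pivot: 61
  3 <= 61: advance i (no swap)
  7 <= 61: swap -> [3, 7, 70, 17, 79, 61]
  17 <= 61: swap -> [3, 7, 17, 70, 79, 61]
Place pivot at 3: [3, 7, 17, 61, 79, 70]

Partitioned: [3, 7, 17, 61, 79, 70]


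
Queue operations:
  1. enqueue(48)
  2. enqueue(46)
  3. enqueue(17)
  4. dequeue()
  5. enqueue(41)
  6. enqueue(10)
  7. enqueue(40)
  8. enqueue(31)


enqueue(48) -> [48]
enqueue(46) -> [48, 46]
enqueue(17) -> [48, 46, 17]
dequeue()->48, [46, 17]
enqueue(41) -> [46, 17, 41]
enqueue(10) -> [46, 17, 41, 10]
enqueue(40) -> [46, 17, 41, 10, 40]
enqueue(31) -> [46, 17, 41, 10, 40, 31]

Final queue: [46, 17, 41, 10, 40, 31]


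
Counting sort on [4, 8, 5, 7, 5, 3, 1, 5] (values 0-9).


Input: [4, 8, 5, 7, 5, 3, 1, 5]
Counts: [0, 1, 0, 1, 1, 3, 0, 1, 1, 0]

Sorted: [1, 3, 4, 5, 5, 5, 7, 8]


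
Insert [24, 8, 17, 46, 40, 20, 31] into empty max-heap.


Insert 24: [24]
Insert 8: [24, 8]
Insert 17: [24, 8, 17]
Insert 46: [46, 24, 17, 8]
Insert 40: [46, 40, 17, 8, 24]
Insert 20: [46, 40, 20, 8, 24, 17]
Insert 31: [46, 40, 31, 8, 24, 17, 20]

Final heap: [46, 40, 31, 8, 24, 17, 20]


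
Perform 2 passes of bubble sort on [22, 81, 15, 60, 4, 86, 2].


Initial: [22, 81, 15, 60, 4, 86, 2]
Pass 1: [22, 15, 60, 4, 81, 2, 86] (4 swaps)
Pass 2: [15, 22, 4, 60, 2, 81, 86] (3 swaps)

After 2 passes: [15, 22, 4, 60, 2, 81, 86]


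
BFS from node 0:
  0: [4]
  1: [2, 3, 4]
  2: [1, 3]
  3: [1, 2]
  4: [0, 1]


Visit 0, enqueue [4]
Visit 4, enqueue [1]
Visit 1, enqueue [2, 3]
Visit 2, enqueue []
Visit 3, enqueue []

BFS order: [0, 4, 1, 2, 3]


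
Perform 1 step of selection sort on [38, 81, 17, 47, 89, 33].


Initial: [38, 81, 17, 47, 89, 33]
Step 1: min=17 at 2
  Swap: [17, 81, 38, 47, 89, 33]

After 1 step: [17, 81, 38, 47, 89, 33]


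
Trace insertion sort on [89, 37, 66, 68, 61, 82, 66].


Initial: [89, 37, 66, 68, 61, 82, 66]
Insert 37: [37, 89, 66, 68, 61, 82, 66]
Insert 66: [37, 66, 89, 68, 61, 82, 66]
Insert 68: [37, 66, 68, 89, 61, 82, 66]
Insert 61: [37, 61, 66, 68, 89, 82, 66]
Insert 82: [37, 61, 66, 68, 82, 89, 66]
Insert 66: [37, 61, 66, 66, 68, 82, 89]

Sorted: [37, 61, 66, 66, 68, 82, 89]


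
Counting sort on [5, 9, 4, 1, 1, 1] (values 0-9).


Input: [5, 9, 4, 1, 1, 1]
Counts: [0, 3, 0, 0, 1, 1, 0, 0, 0, 1]

Sorted: [1, 1, 1, 4, 5, 9]


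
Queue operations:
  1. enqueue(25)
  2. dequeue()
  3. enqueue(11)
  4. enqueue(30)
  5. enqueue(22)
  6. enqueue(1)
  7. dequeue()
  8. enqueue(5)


enqueue(25) -> [25]
dequeue()->25, []
enqueue(11) -> [11]
enqueue(30) -> [11, 30]
enqueue(22) -> [11, 30, 22]
enqueue(1) -> [11, 30, 22, 1]
dequeue()->11, [30, 22, 1]
enqueue(5) -> [30, 22, 1, 5]

Final queue: [30, 22, 1, 5]


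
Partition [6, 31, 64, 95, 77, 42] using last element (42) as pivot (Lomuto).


Pivot: 42
  6 <= 42: advance i (no swap)
  31 <= 42: advance i (no swap)
Place pivot at 2: [6, 31, 42, 95, 77, 64]

Partitioned: [6, 31, 42, 95, 77, 64]


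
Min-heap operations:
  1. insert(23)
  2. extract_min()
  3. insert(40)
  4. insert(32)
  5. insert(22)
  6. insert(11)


insert(23) -> [23]
extract_min()->23, []
insert(40) -> [40]
insert(32) -> [32, 40]
insert(22) -> [22, 40, 32]
insert(11) -> [11, 22, 32, 40]

Final heap: [11, 22, 32, 40]


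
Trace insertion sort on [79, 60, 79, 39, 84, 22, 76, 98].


Initial: [79, 60, 79, 39, 84, 22, 76, 98]
Insert 60: [60, 79, 79, 39, 84, 22, 76, 98]
Insert 79: [60, 79, 79, 39, 84, 22, 76, 98]
Insert 39: [39, 60, 79, 79, 84, 22, 76, 98]
Insert 84: [39, 60, 79, 79, 84, 22, 76, 98]
Insert 22: [22, 39, 60, 79, 79, 84, 76, 98]
Insert 76: [22, 39, 60, 76, 79, 79, 84, 98]
Insert 98: [22, 39, 60, 76, 79, 79, 84, 98]

Sorted: [22, 39, 60, 76, 79, 79, 84, 98]


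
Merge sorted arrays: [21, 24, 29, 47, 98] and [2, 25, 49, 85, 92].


Take 2 from B
Take 21 from A
Take 24 from A
Take 25 from B
Take 29 from A
Take 47 from A
Take 49 from B
Take 85 from B
Take 92 from B

Merged: [2, 21, 24, 25, 29, 47, 49, 85, 92, 98]


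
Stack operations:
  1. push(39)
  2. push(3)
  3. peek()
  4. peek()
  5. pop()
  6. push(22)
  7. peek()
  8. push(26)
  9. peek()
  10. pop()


push(39) -> [39]
push(3) -> [39, 3]
peek()->3
peek()->3
pop()->3, [39]
push(22) -> [39, 22]
peek()->22
push(26) -> [39, 22, 26]
peek()->26
pop()->26, [39, 22]

Final stack: [39, 22]


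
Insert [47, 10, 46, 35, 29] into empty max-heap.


Insert 47: [47]
Insert 10: [47, 10]
Insert 46: [47, 10, 46]
Insert 35: [47, 35, 46, 10]
Insert 29: [47, 35, 46, 10, 29]

Final heap: [47, 35, 46, 10, 29]


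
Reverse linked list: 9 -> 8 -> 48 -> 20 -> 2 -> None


Step 1: curr=9, set curr.next=prev(None) | reversed so far: 9
Step 2: curr=8, set curr.next=prev(9) | reversed so far: 8 -> 9
Step 3: curr=48, set curr.next=prev(8) | reversed so far: 48 -> 8 -> 9
Step 4: curr=20, set curr.next=prev(48) | reversed so far: 20 -> 48 -> 8 -> 9
Step 5: curr=2, set curr.next=prev(20) | reversed so far: 2 -> 20 -> 48 -> 8 -> 9

2 -> 20 -> 48 -> 8 -> 9 -> None


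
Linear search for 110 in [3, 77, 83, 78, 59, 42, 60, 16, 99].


i=0: 3!=110
i=1: 77!=110
i=2: 83!=110
i=3: 78!=110
i=4: 59!=110
i=5: 42!=110
i=6: 60!=110
i=7: 16!=110
i=8: 99!=110

Not found, 9 comps


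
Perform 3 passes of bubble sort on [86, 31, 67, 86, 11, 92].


Initial: [86, 31, 67, 86, 11, 92]
Pass 1: [31, 67, 86, 11, 86, 92] (3 swaps)
Pass 2: [31, 67, 11, 86, 86, 92] (1 swaps)
Pass 3: [31, 11, 67, 86, 86, 92] (1 swaps)

After 3 passes: [31, 11, 67, 86, 86, 92]


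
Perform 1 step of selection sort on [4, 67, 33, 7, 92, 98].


Initial: [4, 67, 33, 7, 92, 98]
Step 1: min=4 at 0
  Swap: [4, 67, 33, 7, 92, 98]

After 1 step: [4, 67, 33, 7, 92, 98]


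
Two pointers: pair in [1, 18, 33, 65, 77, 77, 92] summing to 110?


lo=0(1)+hi=6(92)=93
lo=1(18)+hi=6(92)=110

Yes: 18+92=110


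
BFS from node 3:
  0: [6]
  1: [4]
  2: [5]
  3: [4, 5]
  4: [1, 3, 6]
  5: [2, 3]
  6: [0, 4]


Visit 3, enqueue [4, 5]
Visit 4, enqueue [1, 6]
Visit 5, enqueue [2]
Visit 1, enqueue []
Visit 6, enqueue [0]
Visit 2, enqueue []
Visit 0, enqueue []

BFS order: [3, 4, 5, 1, 6, 2, 0]


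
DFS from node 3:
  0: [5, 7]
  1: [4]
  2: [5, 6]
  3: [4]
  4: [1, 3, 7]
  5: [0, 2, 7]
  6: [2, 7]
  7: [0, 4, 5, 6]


Visit 3, push [4]
Visit 4, push [7, 1]
Visit 1, push []
Visit 7, push [6, 5, 0]
Visit 0, push [5]
Visit 5, push [2]
Visit 2, push [6]
Visit 6, push []

DFS order: [3, 4, 1, 7, 0, 5, 2, 6]


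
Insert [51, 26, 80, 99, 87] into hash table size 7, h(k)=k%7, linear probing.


Insert 51: h=2 -> slot 2
Insert 26: h=5 -> slot 5
Insert 80: h=3 -> slot 3
Insert 99: h=1 -> slot 1
Insert 87: h=3, 1 probes -> slot 4

Table: [None, 99, 51, 80, 87, 26, None]


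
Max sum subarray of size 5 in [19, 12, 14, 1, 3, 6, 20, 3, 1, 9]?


[0:5]: 49
[1:6]: 36
[2:7]: 44
[3:8]: 33
[4:9]: 33
[5:10]: 39

Max: 49 at [0:5]


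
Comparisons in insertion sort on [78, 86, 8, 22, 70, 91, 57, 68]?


Algorithm: insertion sort
Input: [78, 86, 8, 22, 70, 91, 57, 68]
Sorted: [8, 22, 57, 68, 70, 78, 86, 91]

20


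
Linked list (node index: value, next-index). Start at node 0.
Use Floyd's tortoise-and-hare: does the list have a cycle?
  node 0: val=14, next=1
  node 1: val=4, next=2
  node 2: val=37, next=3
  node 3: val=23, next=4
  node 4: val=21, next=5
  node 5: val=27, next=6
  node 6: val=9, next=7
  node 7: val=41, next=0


Floyd's tortoise (slow, +1) and hare (fast, +2):
  init: slow=0, fast=0
  step 1: slow=1, fast=2
  step 2: slow=2, fast=4
  step 3: slow=3, fast=6
  step 4: slow=4, fast=0
  step 5: slow=5, fast=2
  step 6: slow=6, fast=4
  step 7: slow=7, fast=6
  step 8: slow=0, fast=0
  slow == fast at node 0: cycle detected

Cycle: yes


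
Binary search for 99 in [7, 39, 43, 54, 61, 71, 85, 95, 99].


Step 1: lo=0, hi=8, mid=4, val=61
Step 2: lo=5, hi=8, mid=6, val=85
Step 3: lo=7, hi=8, mid=7, val=95
Step 4: lo=8, hi=8, mid=8, val=99

Found at index 8


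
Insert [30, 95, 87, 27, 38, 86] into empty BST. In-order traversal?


Insert 30: root
Insert 95: R from 30
Insert 87: R from 30 -> L from 95
Insert 27: L from 30
Insert 38: R from 30 -> L from 95 -> L from 87
Insert 86: R from 30 -> L from 95 -> L from 87 -> R from 38

In-order: [27, 30, 38, 86, 87, 95]


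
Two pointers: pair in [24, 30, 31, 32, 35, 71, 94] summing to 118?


lo=0(24)+hi=6(94)=118

Yes: 24+94=118


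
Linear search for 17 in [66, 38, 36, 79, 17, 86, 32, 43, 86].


i=0: 66!=17
i=1: 38!=17
i=2: 36!=17
i=3: 79!=17
i=4: 17==17 found!

Found at 4, 5 comps


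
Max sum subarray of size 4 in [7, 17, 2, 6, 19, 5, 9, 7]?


[0:4]: 32
[1:5]: 44
[2:6]: 32
[3:7]: 39
[4:8]: 40

Max: 44 at [1:5]


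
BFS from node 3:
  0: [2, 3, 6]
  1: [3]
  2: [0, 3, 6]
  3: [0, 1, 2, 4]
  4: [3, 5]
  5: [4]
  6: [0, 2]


Visit 3, enqueue [0, 1, 2, 4]
Visit 0, enqueue [6]
Visit 1, enqueue []
Visit 2, enqueue []
Visit 4, enqueue [5]
Visit 6, enqueue []
Visit 5, enqueue []

BFS order: [3, 0, 1, 2, 4, 6, 5]


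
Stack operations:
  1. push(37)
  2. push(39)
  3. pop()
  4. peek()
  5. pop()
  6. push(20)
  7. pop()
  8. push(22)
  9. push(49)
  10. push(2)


push(37) -> [37]
push(39) -> [37, 39]
pop()->39, [37]
peek()->37
pop()->37, []
push(20) -> [20]
pop()->20, []
push(22) -> [22]
push(49) -> [22, 49]
push(2) -> [22, 49, 2]

Final stack: [22, 49, 2]


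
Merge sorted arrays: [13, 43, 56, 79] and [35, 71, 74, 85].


Take 13 from A
Take 35 from B
Take 43 from A
Take 56 from A
Take 71 from B
Take 74 from B
Take 79 from A

Merged: [13, 35, 43, 56, 71, 74, 79, 85]


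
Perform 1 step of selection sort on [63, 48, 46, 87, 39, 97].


Initial: [63, 48, 46, 87, 39, 97]
Step 1: min=39 at 4
  Swap: [39, 48, 46, 87, 63, 97]

After 1 step: [39, 48, 46, 87, 63, 97]


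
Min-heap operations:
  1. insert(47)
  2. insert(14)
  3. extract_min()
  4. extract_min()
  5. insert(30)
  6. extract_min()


insert(47) -> [47]
insert(14) -> [14, 47]
extract_min()->14, [47]
extract_min()->47, []
insert(30) -> [30]
extract_min()->30, []

Final heap: []


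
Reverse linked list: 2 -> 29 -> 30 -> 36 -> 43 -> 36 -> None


Step 1: curr=2, set curr.next=prev(None) | reversed so far: 2
Step 2: curr=29, set curr.next=prev(2) | reversed so far: 29 -> 2
Step 3: curr=30, set curr.next=prev(29) | reversed so far: 30 -> 29 -> 2
Step 4: curr=36, set curr.next=prev(30) | reversed so far: 36 -> 30 -> 29 -> 2
Step 5: curr=43, set curr.next=prev(36) | reversed so far: 43 -> 36 -> 30 -> 29 -> 2
Step 6: curr=36, set curr.next=prev(43) | reversed so far: 36 -> 43 -> 36 -> 30 -> 29 -> 2

36 -> 43 -> 36 -> 30 -> 29 -> 2 -> None


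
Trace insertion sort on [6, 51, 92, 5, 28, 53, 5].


Initial: [6, 51, 92, 5, 28, 53, 5]
Insert 51: [6, 51, 92, 5, 28, 53, 5]
Insert 92: [6, 51, 92, 5, 28, 53, 5]
Insert 5: [5, 6, 51, 92, 28, 53, 5]
Insert 28: [5, 6, 28, 51, 92, 53, 5]
Insert 53: [5, 6, 28, 51, 53, 92, 5]
Insert 5: [5, 5, 6, 28, 51, 53, 92]

Sorted: [5, 5, 6, 28, 51, 53, 92]


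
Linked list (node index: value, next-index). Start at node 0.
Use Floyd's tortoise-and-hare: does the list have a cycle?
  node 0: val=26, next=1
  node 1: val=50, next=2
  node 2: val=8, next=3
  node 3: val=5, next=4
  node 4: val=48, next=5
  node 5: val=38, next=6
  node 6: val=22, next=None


Floyd's tortoise (slow, +1) and hare (fast, +2):
  init: slow=0, fast=0
  step 1: slow=1, fast=2
  step 2: slow=2, fast=4
  step 3: slow=3, fast=6
  step 4: fast -> None, no cycle

Cycle: no


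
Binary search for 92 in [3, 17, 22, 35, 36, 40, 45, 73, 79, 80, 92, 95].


Step 1: lo=0, hi=11, mid=5, val=40
Step 2: lo=6, hi=11, mid=8, val=79
Step 3: lo=9, hi=11, mid=10, val=92

Found at index 10


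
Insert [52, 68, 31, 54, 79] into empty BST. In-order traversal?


Insert 52: root
Insert 68: R from 52
Insert 31: L from 52
Insert 54: R from 52 -> L from 68
Insert 79: R from 52 -> R from 68

In-order: [31, 52, 54, 68, 79]


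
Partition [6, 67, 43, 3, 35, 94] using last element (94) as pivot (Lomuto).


Pivot: 94
  6 <= 94: advance i (no swap)
  67 <= 94: advance i (no swap)
  43 <= 94: advance i (no swap)
  3 <= 94: advance i (no swap)
  35 <= 94: advance i (no swap)
Place pivot at 5: [6, 67, 43, 3, 35, 94]

Partitioned: [6, 67, 43, 3, 35, 94]


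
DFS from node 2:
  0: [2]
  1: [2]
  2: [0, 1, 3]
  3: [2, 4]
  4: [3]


Visit 2, push [3, 1, 0]
Visit 0, push []
Visit 1, push []
Visit 3, push [4]
Visit 4, push []

DFS order: [2, 0, 1, 3, 4]


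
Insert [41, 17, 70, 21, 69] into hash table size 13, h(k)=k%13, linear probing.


Insert 41: h=2 -> slot 2
Insert 17: h=4 -> slot 4
Insert 70: h=5 -> slot 5
Insert 21: h=8 -> slot 8
Insert 69: h=4, 2 probes -> slot 6

Table: [None, None, 41, None, 17, 70, 69, None, 21, None, None, None, None]


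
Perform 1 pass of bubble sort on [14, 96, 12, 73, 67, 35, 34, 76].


Initial: [14, 96, 12, 73, 67, 35, 34, 76]
Pass 1: [14, 12, 73, 67, 35, 34, 76, 96] (6 swaps)

After 1 pass: [14, 12, 73, 67, 35, 34, 76, 96]


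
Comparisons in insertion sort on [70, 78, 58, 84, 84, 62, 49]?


Algorithm: insertion sort
Input: [70, 78, 58, 84, 84, 62, 49]
Sorted: [49, 58, 62, 70, 78, 84, 84]

16


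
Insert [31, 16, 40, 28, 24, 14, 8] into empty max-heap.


Insert 31: [31]
Insert 16: [31, 16]
Insert 40: [40, 16, 31]
Insert 28: [40, 28, 31, 16]
Insert 24: [40, 28, 31, 16, 24]
Insert 14: [40, 28, 31, 16, 24, 14]
Insert 8: [40, 28, 31, 16, 24, 14, 8]

Final heap: [40, 28, 31, 16, 24, 14, 8]


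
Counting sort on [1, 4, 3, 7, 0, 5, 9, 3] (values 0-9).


Input: [1, 4, 3, 7, 0, 5, 9, 3]
Counts: [1, 1, 0, 2, 1, 1, 0, 1, 0, 1]

Sorted: [0, 1, 3, 3, 4, 5, 7, 9]


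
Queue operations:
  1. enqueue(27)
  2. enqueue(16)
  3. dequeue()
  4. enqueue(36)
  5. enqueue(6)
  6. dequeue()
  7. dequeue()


enqueue(27) -> [27]
enqueue(16) -> [27, 16]
dequeue()->27, [16]
enqueue(36) -> [16, 36]
enqueue(6) -> [16, 36, 6]
dequeue()->16, [36, 6]
dequeue()->36, [6]

Final queue: [6]


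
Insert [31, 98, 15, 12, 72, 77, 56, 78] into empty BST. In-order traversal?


Insert 31: root
Insert 98: R from 31
Insert 15: L from 31
Insert 12: L from 31 -> L from 15
Insert 72: R from 31 -> L from 98
Insert 77: R from 31 -> L from 98 -> R from 72
Insert 56: R from 31 -> L from 98 -> L from 72
Insert 78: R from 31 -> L from 98 -> R from 72 -> R from 77

In-order: [12, 15, 31, 56, 72, 77, 78, 98]


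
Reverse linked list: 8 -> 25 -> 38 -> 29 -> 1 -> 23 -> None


Step 1: curr=8, set curr.next=prev(None) | reversed so far: 8
Step 2: curr=25, set curr.next=prev(8) | reversed so far: 25 -> 8
Step 3: curr=38, set curr.next=prev(25) | reversed so far: 38 -> 25 -> 8
Step 4: curr=29, set curr.next=prev(38) | reversed so far: 29 -> 38 -> 25 -> 8
Step 5: curr=1, set curr.next=prev(29) | reversed so far: 1 -> 29 -> 38 -> 25 -> 8
Step 6: curr=23, set curr.next=prev(1) | reversed so far: 23 -> 1 -> 29 -> 38 -> 25 -> 8

23 -> 1 -> 29 -> 38 -> 25 -> 8 -> None


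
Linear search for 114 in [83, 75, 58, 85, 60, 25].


i=0: 83!=114
i=1: 75!=114
i=2: 58!=114
i=3: 85!=114
i=4: 60!=114
i=5: 25!=114

Not found, 6 comps


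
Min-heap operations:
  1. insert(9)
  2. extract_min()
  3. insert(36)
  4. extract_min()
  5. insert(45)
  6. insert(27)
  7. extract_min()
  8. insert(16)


insert(9) -> [9]
extract_min()->9, []
insert(36) -> [36]
extract_min()->36, []
insert(45) -> [45]
insert(27) -> [27, 45]
extract_min()->27, [45]
insert(16) -> [16, 45]

Final heap: [16, 45]


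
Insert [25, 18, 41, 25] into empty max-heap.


Insert 25: [25]
Insert 18: [25, 18]
Insert 41: [41, 18, 25]
Insert 25: [41, 25, 25, 18]

Final heap: [41, 25, 25, 18]


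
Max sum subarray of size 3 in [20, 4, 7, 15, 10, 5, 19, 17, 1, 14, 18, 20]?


[0:3]: 31
[1:4]: 26
[2:5]: 32
[3:6]: 30
[4:7]: 34
[5:8]: 41
[6:9]: 37
[7:10]: 32
[8:11]: 33
[9:12]: 52

Max: 52 at [9:12]


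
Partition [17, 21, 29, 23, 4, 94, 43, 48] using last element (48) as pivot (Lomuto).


Pivot: 48
  17 <= 48: advance i (no swap)
  21 <= 48: advance i (no swap)
  29 <= 48: advance i (no swap)
  23 <= 48: advance i (no swap)
  4 <= 48: advance i (no swap)
  43 <= 48: swap -> [17, 21, 29, 23, 4, 43, 94, 48]
Place pivot at 6: [17, 21, 29, 23, 4, 43, 48, 94]

Partitioned: [17, 21, 29, 23, 4, 43, 48, 94]


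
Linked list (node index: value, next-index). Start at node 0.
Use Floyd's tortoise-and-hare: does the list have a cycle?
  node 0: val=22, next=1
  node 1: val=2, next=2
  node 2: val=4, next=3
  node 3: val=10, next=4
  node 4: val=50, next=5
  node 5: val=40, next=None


Floyd's tortoise (slow, +1) and hare (fast, +2):
  init: slow=0, fast=0
  step 1: slow=1, fast=2
  step 2: slow=2, fast=4
  step 3: fast 4->5->None, no cycle

Cycle: no


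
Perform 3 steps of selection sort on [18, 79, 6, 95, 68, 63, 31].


Initial: [18, 79, 6, 95, 68, 63, 31]
Step 1: min=6 at 2
  Swap: [6, 79, 18, 95, 68, 63, 31]
Step 2: min=18 at 2
  Swap: [6, 18, 79, 95, 68, 63, 31]
Step 3: min=31 at 6
  Swap: [6, 18, 31, 95, 68, 63, 79]

After 3 steps: [6, 18, 31, 95, 68, 63, 79]


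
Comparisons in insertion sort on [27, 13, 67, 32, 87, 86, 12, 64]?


Algorithm: insertion sort
Input: [27, 13, 67, 32, 87, 86, 12, 64]
Sorted: [12, 13, 27, 32, 64, 67, 86, 87]

17


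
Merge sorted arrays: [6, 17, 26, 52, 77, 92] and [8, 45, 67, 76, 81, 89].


Take 6 from A
Take 8 from B
Take 17 from A
Take 26 from A
Take 45 from B
Take 52 from A
Take 67 from B
Take 76 from B
Take 77 from A
Take 81 from B
Take 89 from B

Merged: [6, 8, 17, 26, 45, 52, 67, 76, 77, 81, 89, 92]


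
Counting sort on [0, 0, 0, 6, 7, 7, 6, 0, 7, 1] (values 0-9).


Input: [0, 0, 0, 6, 7, 7, 6, 0, 7, 1]
Counts: [4, 1, 0, 0, 0, 0, 2, 3, 0, 0]

Sorted: [0, 0, 0, 0, 1, 6, 6, 7, 7, 7]


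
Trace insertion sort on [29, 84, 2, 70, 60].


Initial: [29, 84, 2, 70, 60]
Insert 84: [29, 84, 2, 70, 60]
Insert 2: [2, 29, 84, 70, 60]
Insert 70: [2, 29, 70, 84, 60]
Insert 60: [2, 29, 60, 70, 84]

Sorted: [2, 29, 60, 70, 84]


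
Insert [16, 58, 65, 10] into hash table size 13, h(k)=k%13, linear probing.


Insert 16: h=3 -> slot 3
Insert 58: h=6 -> slot 6
Insert 65: h=0 -> slot 0
Insert 10: h=10 -> slot 10

Table: [65, None, None, 16, None, None, 58, None, None, None, 10, None, None]
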